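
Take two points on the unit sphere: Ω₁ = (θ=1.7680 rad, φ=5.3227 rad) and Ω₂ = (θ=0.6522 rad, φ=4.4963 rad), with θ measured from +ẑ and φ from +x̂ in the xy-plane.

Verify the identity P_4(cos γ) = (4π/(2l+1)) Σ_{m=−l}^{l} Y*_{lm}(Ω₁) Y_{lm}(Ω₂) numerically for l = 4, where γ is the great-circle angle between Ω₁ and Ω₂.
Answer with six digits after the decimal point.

0.161654

Term-by-term m-sum for l=4 (normalisation 4π/9 = 1.396263):
  m=-4: Y*=(-0.312888, 0.263729)  Y=(0.038981, 0.045679)  product (-0.024244, -0.004012)
  m=-3: Y*=(0.223472, 0.059481)  Y=(0.134291, -0.177288)  product (0.040556, -0.031631)
  m=-2: Y*=(0.080702, 0.220965)  Y=(-0.382850, -0.176593)  product (0.008124, -0.098848)
  m=-1: Y*=(0.142283, -0.203441)  Y=(-0.069547, 0.316819)  product (0.054559, 0.059227)
  m=+0: Y*=(0.200987, -0.000000)  Y=(-0.210032, 0.000000)  product (-0.042214, 0.000000)
  m=+1: Y*=(-0.142283, -0.203441)  Y=(0.069547, 0.316819)  product (0.054559, -0.059227)
  m=+2: Y*=(0.080702, -0.220965)  Y=(-0.382850, 0.176593)  product (0.008124, 0.098848)
  m=+3: Y*=(-0.223472, 0.059481)  Y=(-0.134291, -0.177288)  product (0.040556, 0.031631)
  m=+4: Y*=(-0.312888, -0.263729)  Y=(0.038981, -0.045679)  product (-0.024244, 0.004012)
Accumulated sum (0.115776, 0.000000); after 4π/(2l+1) scaling, (0.161654, 0.000000) ⇒ P_4 = 0.161654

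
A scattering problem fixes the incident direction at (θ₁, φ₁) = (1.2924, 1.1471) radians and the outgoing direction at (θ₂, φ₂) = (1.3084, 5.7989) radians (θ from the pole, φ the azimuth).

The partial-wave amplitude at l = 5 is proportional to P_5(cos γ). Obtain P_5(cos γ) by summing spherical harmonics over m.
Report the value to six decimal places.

Summing Y*_{l m}(θ₁,φ₁)·Y_{l m}(θ₂,φ₂) over m ∈ [−5, 5]; prefactor 4π/(2·5+1) = 1.142397:
  m=-5: Y*=+0.325615-0.198600i  Y=-0.293127+0.257178i  product -0.044371+0.141956i
  m=-4: Y*=-0.042633-0.342079i  Y=-0.118641+0.309230i  product +0.110839+0.027401i
  m=-3: Y*=+0.094101+0.029079i  Y=-0.014463-0.122058i  product +0.002188-0.011906i
  m=-2: Y*=+0.220438-0.249616i  Y=-0.185390-0.269693i  product -0.108187-0.013174i
  m=-1: Y*=+0.007908+0.017533i  Y=+0.041903+0.022044i  product -0.000055+0.000909i
  m=+0: Y*=+0.323734-0.000000i  Y=+0.320814+0.000000i  product +0.103858+0.000000i
  m=+1: Y*=-0.007908+0.017533i  Y=-0.041903+0.022044i  product -0.000055-0.000909i
  m=+2: Y*=+0.220438+0.249616i  Y=-0.185390+0.269693i  product -0.108187+0.013174i
  m=+3: Y*=-0.094101+0.029079i  Y=+0.014463-0.122058i  product +0.002188+0.011906i
  m=+4: Y*=-0.042633+0.342079i  Y=-0.118641-0.309230i  product +0.110839-0.027401i
  m=+5: Y*=-0.325615-0.198600i  Y=+0.293127+0.257178i  product -0.044371-0.141956i
Σ over m = +0.024688+0.000000i; ×(4π/11) → +0.028204+0.000000i. Real part: 0.028204

0.028204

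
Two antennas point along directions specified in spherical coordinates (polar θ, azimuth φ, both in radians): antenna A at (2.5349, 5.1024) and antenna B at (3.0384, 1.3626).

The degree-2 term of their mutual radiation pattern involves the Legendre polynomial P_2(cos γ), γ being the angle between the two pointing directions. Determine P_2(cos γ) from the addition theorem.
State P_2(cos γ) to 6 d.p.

0.386201

Addition theorem: P_2(cos γ) = (4π/5) Σ_m Y*_{lm}(Ω₁) Y_{lm}(Ω₂), m = −2…2:
  [-2]  conj(Y_{2,-2})(Ω₁) = (-0.089266, -0.088311) ; Y_{2,-2}(Ω₂) = (-0.003749, -0.001658) ; Δ = (0.000188, 0.000479)
  [-1]  conj(Y_{2,-1})(Ω₁) = (-0.137580, 0.334690) ; Y_{2,-1}(Ω₂) = (-0.016361, 0.077447) ; Δ = (-0.023670, -0.016131)
  [+0]  conj(Y_{2,0})(Ω₁) = (0.323205, -0.000000) ; Y_{2,0}(Ω₂) = (0.620743, 0.000000) ; Δ = (0.200628, 0.000000)
  [+1]  conj(Y_{2,1})(Ω₁) = (0.137580, 0.334690) ; Y_{2,1}(Ω₂) = (0.016361, 0.077447) ; Δ = (-0.023670, 0.016131)
  [+2]  conj(Y_{2,2})(Ω₁) = (-0.089266, 0.088311) ; Y_{2,2}(Ω₂) = (-0.003749, 0.001658) ; Δ = (0.000188, -0.000479)
Σ over m = (0.153664, -0.000000); ×(4π/5) → (0.386201, -0.000000). Real part: 0.386201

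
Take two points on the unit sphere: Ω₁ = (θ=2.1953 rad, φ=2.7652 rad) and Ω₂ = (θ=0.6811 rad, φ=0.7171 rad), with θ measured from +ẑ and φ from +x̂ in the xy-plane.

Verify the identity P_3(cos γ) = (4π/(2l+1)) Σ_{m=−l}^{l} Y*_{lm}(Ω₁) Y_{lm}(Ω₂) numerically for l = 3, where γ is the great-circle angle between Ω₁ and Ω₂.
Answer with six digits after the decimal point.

Addition theorem: P_3(cos γ) = (4π/7) Σ_m Y*_{lm}(Ω₁) Y_{lm}(Ω₂), m = −3…3:
  term(m=-3) = 0.02298 - 0.00321j   from Y*(Ω₁)=-0.09521 + 0.20139j, Y(Ω₂)=-0.05712 - 0.08709j
  term(m=-2) = 0.07154 + 0.10102j   from Y*(Ω₁)=-0.28700 + 0.26887j, Y(Ω₂)=0.04286 - 0.31184j
  term(m=-1) = -0.03508 + 0.06782j   from Y*(Ω₁)=-0.17296 + 0.06836j, Y(Ω₂)=0.30946 - 0.26984j
  term(m=+0) = 0.00145 + 0.00000j   from Y*(Ω₁)=0.28161 + 0.00000j, Y(Ω₂)=0.00514 + 0.00000j
  term(m=+1) = -0.03508 - 0.06782j   from Y*(Ω₁)=0.17296 + 0.06836j, Y(Ω₂)=-0.30946 - 0.26984j
  term(m=+2) = 0.07154 - 0.10102j   from Y*(Ω₁)=-0.28700 - 0.26887j, Y(Ω₂)=0.04286 + 0.31184j
  term(m=+3) = 0.02298 + 0.00321j   from Y*(Ω₁)=0.09521 + 0.20139j, Y(Ω₂)=0.05712 - 0.08709j
Total Σ_m = 0.12033 + 0.00000j. Multiply by 1.795196: 0.21601 + 0.00000j. P_3(cos γ) = 0.216011

0.216011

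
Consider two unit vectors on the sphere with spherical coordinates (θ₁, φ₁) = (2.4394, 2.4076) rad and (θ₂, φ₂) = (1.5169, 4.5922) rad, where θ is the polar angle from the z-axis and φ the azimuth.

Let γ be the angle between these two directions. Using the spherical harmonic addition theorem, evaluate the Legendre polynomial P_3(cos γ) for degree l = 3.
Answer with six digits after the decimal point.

Expand P_3 via completeness: Σ_{m} conj(Y_{3,m}) at Ω₁ times Y_{3,m} at Ω₂ —
  [-3]  conj(Y_{3,-3})(Ω₁) = (0.066340, 0.090762) ; Y_{3,-3}(Ω₂) = (0.146558, -0.388697) ; Δ = (0.045001, -0.012484)
  [-2]  conj(Y_{3,-2})(Ω₁) = (-0.033405, 0.323769) ; Y_{3,-2}(Ω₂) = (-0.053316, -0.013069) ; Δ = (0.006012, -0.016826)
  [-1]  conj(Y_{3,-1})(Ω₁) = (-0.296669, 0.267635) ; Y_{3,-1}(Ω₂) = (0.038132, -0.315734) ; Δ = (0.073189, 0.103874)
  [+0]  conj(Y_{3,0})(Ω₁) = (0.024469, -0.000000) ; Y_{3,0}(Ω₂) = (-0.060018, 0.000000) ; Δ = (-0.001469, 0.000000)
  [+1]  conj(Y_{3,1})(Ω₁) = (0.296669, 0.267635) ; Y_{3,1}(Ω₂) = (-0.038132, -0.315734) ; Δ = (0.073189, -0.103874)
  [+2]  conj(Y_{3,2})(Ω₁) = (-0.033405, -0.323769) ; Y_{3,2}(Ω₂) = (-0.053316, 0.013069) ; Δ = (0.006012, 0.016826)
  [+3]  conj(Y_{3,3})(Ω₁) = (-0.066340, 0.090762) ; Y_{3,3}(Ω₂) = (-0.146558, -0.388697) ; Δ = (0.045001, 0.012484)
Accumulated sum (0.246937, -0.000000); after 4π/(2l+1) scaling, (0.443301, -0.000000) ⇒ P_3 = 0.443301

0.443301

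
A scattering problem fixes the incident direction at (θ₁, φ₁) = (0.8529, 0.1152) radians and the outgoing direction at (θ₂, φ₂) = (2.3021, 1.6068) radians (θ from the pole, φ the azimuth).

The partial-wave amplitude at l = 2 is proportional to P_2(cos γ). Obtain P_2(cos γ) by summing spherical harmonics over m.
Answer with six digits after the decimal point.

Addition theorem: P_2(cos γ) = (4π/5) Σ_m Y*_{lm}(Ω₁) Y_{lm}(Ω₂), m = −2…2:
  [-2]  conj(Y_{2,-2})(Ω₁) = (0.213342, 0.050043) ; Y_{2,-2}(Ω₂) = (-0.213437, 0.015396) ; Δ = (-0.046305, -0.007396)
  [-1]  conj(Y_{2,-1})(Ω₁) = (0.380222, 0.043996) ; Y_{2,-1}(Ω₂) = (0.013823, 0.383767) ; Δ = (-0.011629, 0.146525)
  [+0]  conj(Y_{2,0})(Ω₁) = (0.094021, -0.000000) ; Y_{2,0}(Ω₂) = (0.106613, 0.000000) ; Δ = (0.010024, 0.000000)
  [+1]  conj(Y_{2,1})(Ω₁) = (-0.380222, 0.043996) ; Y_{2,1}(Ω₂) = (-0.013823, 0.383767) ; Δ = (-0.011629, -0.146525)
  [+2]  conj(Y_{2,2})(Ω₁) = (0.213342, -0.050043) ; Y_{2,2}(Ω₂) = (-0.213437, -0.015396) ; Δ = (-0.046305, 0.007396)
Total Σ_m = (-0.105844, 0.000000). Multiply by 2.513274: (-0.266016, 0.000000). P_2(cos γ) = -0.266016

-0.266016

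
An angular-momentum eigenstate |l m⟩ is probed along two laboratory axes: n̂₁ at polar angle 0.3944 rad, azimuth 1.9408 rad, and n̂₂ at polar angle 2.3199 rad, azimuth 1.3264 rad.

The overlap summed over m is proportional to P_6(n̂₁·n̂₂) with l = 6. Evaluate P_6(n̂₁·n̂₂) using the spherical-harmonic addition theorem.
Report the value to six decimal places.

Addition theorem: P_6(cos γ) = (4π/13) Σ_m Y*_{lm}(Ω₁) Y_{lm}(Ω₂), m = −6…6:
  [-6]  conj(Y_{6,-6})(Ω₁) = +0.000940-0.001239i ; Y_{6,-6}(Ω₂) = -0.007765-0.074094i ; Δ = -0.000099-0.000060i
  [-5]  conj(Y_{6,-5})(Ω₁) = -0.012441-0.003567i ; Y_{6,-5}(Ω₂) = -0.225537+0.082025i ; Δ = +0.003099-0.000216i
  [-4]  conj(Y_{6,-4})(Ω₁) = +0.005906+0.064880i ; Y_{6,-4}(Ω₂) = +0.235229+0.348893i ; Δ = -0.021247+0.017322i
  [-3]  conj(Y_{6,-3})(Ω₁) = +0.194853-0.096730i ; Y_{6,-3}(Ω₂) = +0.244949-0.271961i ; Δ = +0.021422-0.076687i
  [-2]  conj(Y_{6,-2})(Ω₁) = -0.342060-0.312336i ; Y_{6,-2}(Ω₂) = +0.038636+0.020548i ; Δ = -0.006798-0.019096i
  [-1]  conj(Y_{6,-1})(Ω₁) = -0.179902+0.463825i ; Y_{6,-1}(Ω₂) = +0.090246-0.361881i ; Δ = +0.151614+0.106962i
  [+0]  conj(Y_{6,0})(Ω₁) = -0.083165-0.000000i ; Y_{6,0}(Ω₂) = -0.064328+0.000000i ; Δ = +0.005350+0.000000i
  [+1]  conj(Y_{6,1})(Ω₁) = +0.179902+0.463825i ; Y_{6,1}(Ω₂) = -0.090246-0.361881i ; Δ = +0.151614-0.106962i
  [+2]  conj(Y_{6,2})(Ω₁) = -0.342060+0.312336i ; Y_{6,2}(Ω₂) = +0.038636-0.020548i ; Δ = -0.006798+0.019096i
  [+3]  conj(Y_{6,3})(Ω₁) = -0.194853-0.096730i ; Y_{6,3}(Ω₂) = -0.244949-0.271961i ; Δ = +0.021422+0.076687i
  [+4]  conj(Y_{6,4})(Ω₁) = +0.005906-0.064880i ; Y_{6,4}(Ω₂) = +0.235229-0.348893i ; Δ = -0.021247-0.017322i
  [+5]  conj(Y_{6,5})(Ω₁) = +0.012441-0.003567i ; Y_{6,5}(Ω₂) = +0.225537+0.082025i ; Δ = +0.003099+0.000216i
  [+6]  conj(Y_{6,6})(Ω₁) = +0.000940+0.001239i ; Y_{6,6}(Ω₂) = -0.007765+0.074094i ; Δ = -0.000099+0.000060i
Total Σ_m = +0.301331-0.000000i. Multiply by 0.966644: +0.291280-0.000000i. P_6(cos γ) = 0.291280

0.291280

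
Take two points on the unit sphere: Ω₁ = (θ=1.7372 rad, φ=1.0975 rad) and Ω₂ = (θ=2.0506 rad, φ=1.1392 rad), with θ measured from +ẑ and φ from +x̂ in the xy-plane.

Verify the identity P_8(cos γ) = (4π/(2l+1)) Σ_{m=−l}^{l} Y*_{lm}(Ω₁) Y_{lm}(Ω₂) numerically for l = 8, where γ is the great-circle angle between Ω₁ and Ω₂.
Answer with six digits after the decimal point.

Term-by-term m-sum for l=8 (normalisation 4π/17 = 0.739198):
  term(m=-8) = (0.086121, -0.029845)   from Y*(Ω₁)=(-0.368567, 0.277161), Y(Ω₂)=(-0.188156, -0.060516)
  term(m=-7) = (0.122064, -0.036678)   from Y*(Ω₁)=(-0.052867, -0.305269), Y(Ω₂)=(0.049420, 0.408415)
  term(m=-6) = (-0.079531, 0.020325)   from Y*(Ω₁)=(-0.194562, -0.060572), Y(Ω₂)=(0.343005, -0.211250)
  term(m=-5) = (-0.012871, 0.002723)   from Y*(Ω₁)=(0.227582, -0.232313), Y(Ω₂)=(-0.033677, -0.022411)
  term(m=-4) = (-0.035247, 0.005934)   from Y*(Ω₁)=(-0.034024, -0.101855), Y(Ω₂)=(0.051579, -0.328826)
  term(m=-3) = (-0.069049, 0.008683)   from Y*(Ω₁)=(0.317732, 0.048315), Y(Ω₂)=(-0.208344, 0.059011)
  term(m=-2) = (-0.014588, 0.001219)   from Y*(Ω₁)=(0.036542, -0.050734), Y(Ω₂)=(-0.152193, -0.177927)
  term(m=-1) = (-0.085067, 0.003549)   from Y*(Ω₁)=(0.144536, 0.282230), Y(Ω₂)=(-0.112324, 0.243888)
  term(m=+0) = (-0.009718, 0.000000)   from Y*(Ω₁)=(0.049097, -0.000000), Y(Ω₂)=(-0.197930, 0.000000)
  term(m=+1) = (-0.085067, -0.003549)   from Y*(Ω₁)=(-0.144536, 0.282230), Y(Ω₂)=(0.112324, 0.243888)
  term(m=+2) = (-0.014588, -0.001219)   from Y*(Ω₁)=(0.036542, 0.050734), Y(Ω₂)=(-0.152193, 0.177927)
  term(m=+3) = (-0.069049, -0.008683)   from Y*(Ω₁)=(-0.317732, 0.048315), Y(Ω₂)=(0.208344, 0.059011)
  term(m=+4) = (-0.035247, -0.005934)   from Y*(Ω₁)=(-0.034024, 0.101855), Y(Ω₂)=(0.051579, 0.328826)
  term(m=+5) = (-0.012871, -0.002723)   from Y*(Ω₁)=(-0.227582, -0.232313), Y(Ω₂)=(0.033677, -0.022411)
  term(m=+6) = (-0.079531, -0.020325)   from Y*(Ω₁)=(-0.194562, 0.060572), Y(Ω₂)=(0.343005, 0.211250)
  term(m=+7) = (0.122064, 0.036678)   from Y*(Ω₁)=(0.052867, -0.305269), Y(Ω₂)=(-0.049420, 0.408415)
  term(m=+8) = (0.086121, 0.029845)   from Y*(Ω₁)=(-0.368567, -0.277161), Y(Ω₂)=(-0.188156, 0.060516)
Σ over m = (-0.186056, -0.000000); ×(4π/17) → (-0.137532, -0.000000). Real part: -0.137532

-0.137532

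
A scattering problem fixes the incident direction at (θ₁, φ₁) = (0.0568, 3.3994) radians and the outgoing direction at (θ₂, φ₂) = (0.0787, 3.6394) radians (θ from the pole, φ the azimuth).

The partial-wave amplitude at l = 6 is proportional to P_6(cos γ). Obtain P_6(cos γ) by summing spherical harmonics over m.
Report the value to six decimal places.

Expand P_6 via completeness: Σ_{m} conj(Y_{6,m}) at Ω₁ times Y_{6,m} at Ω₂ —
  term(m=-6) = 0.00000 - 0.00000j   from Y*(Ω₁)=0.00000 + 0.00000j, Y(Ω₂)=-0.00000 - 0.00000j
  term(m=-5) = 0.00000 - 0.00000j   from Y*(Ω₁)=-0.00000 - 0.00000j, Y(Ω₂)=0.00000 + 0.00000j
  term(m=-4) = 0.00000 - 0.00000j   from Y*(Ω₁)=0.00002 + 0.00003j, Y(Ω₂)=-0.00006 - 0.00012j
  term(m=-3) = 0.00000 - 0.00000j   from Y*(Ω₁)=-0.00068 - 0.00066j, Y(Ω₂)=-0.00019 + 0.00250j
  term(m=-2) = 0.00047 - 0.00024j   from Y*(Ω₁)=0.01447 + 0.00820j, Y(Ω₂)=0.01720 - 0.02653j
  term(m=-1) = 0.04491 - 0.01099j   from Y*(Ω₁)=-0.17801 - 0.04694j, Y(Ω₂)=-0.22068 + 0.11993j
  term(m=+0) = 0.93577 + 0.00000j   from Y*(Ω₁)=0.98294 + 0.00000j, Y(Ω₂)=0.95201 + 0.00000j
  term(m=+1) = 0.04491 + 0.01099j   from Y*(Ω₁)=0.17801 - 0.04694j, Y(Ω₂)=0.22068 + 0.11993j
  term(m=+2) = 0.00047 + 0.00024j   from Y*(Ω₁)=0.01447 - 0.00820j, Y(Ω₂)=0.01720 + 0.02653j
  term(m=+3) = 0.00000 + 0.00000j   from Y*(Ω₁)=0.00068 - 0.00066j, Y(Ω₂)=0.00019 + 0.00250j
  term(m=+4) = 0.00000 + 0.00000j   from Y*(Ω₁)=0.00002 - 0.00003j, Y(Ω₂)=-0.00006 + 0.00012j
  term(m=+5) = 0.00000 + 0.00000j   from Y*(Ω₁)=0.00000 - 0.00000j, Y(Ω₂)=-0.00000 + 0.00000j
  term(m=+6) = 0.00000 + 0.00000j   from Y*(Ω₁)=0.00000 - 0.00000j, Y(Ω₂)=-0.00000 + 0.00000j
Total Σ_m = 1.02653 + 0.00000j. Multiply by 0.966644: 0.99229 + 0.00000j. P_6(cos γ) = 0.992292

0.992292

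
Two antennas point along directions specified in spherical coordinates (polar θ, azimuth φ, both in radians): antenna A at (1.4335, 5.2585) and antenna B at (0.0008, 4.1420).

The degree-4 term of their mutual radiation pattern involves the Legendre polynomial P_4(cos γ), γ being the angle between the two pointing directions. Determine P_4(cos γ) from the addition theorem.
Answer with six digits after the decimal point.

Addition theorem: P_4(cos γ) = (4π/9) Σ_m Y*_{lm}(Ω₁) Y_{lm}(Ω₂), m = −4…4:
  m=-4: (-0.245376, 0.348366) × (-0.000000, 0.000000) = (-0.000000, -0.000000)  (running Σ = (-0.000000, -0.000000))
  m=-3: (-0.166140, -0.011238) × (0.000000, 0.000000) = (-0.000000, -0.000000)  (running Σ = (-0.000000, -0.000000))
  m=-2: (0.131345, 0.253171) × (-0.000001, -0.000001) = (0.000000, -0.000000)  (running Σ = (0.000000, -0.000000))
  m=-1: (-0.095569, 0.157246) × (-0.000817, 0.001274) = (-0.000122, -0.000250)  (running Σ = (-0.000122, -0.000251))
  m=0: (0.259208, -0.000000) × (0.846282, 0.000000) = (0.219363, 0.000000)  (running Σ = (0.219241, -0.000251))
  m=1: (0.095569, 0.157246) × (0.000817, 0.001274) = (-0.000122, 0.000250)  (running Σ = (0.219119, -0.000000))
  m=2: (0.131345, -0.253171) × (-0.000001, 0.000001) = (0.000000, 0.000000)  (running Σ = (0.219119, -0.000000))
  m=3: (0.166140, -0.011238) × (-0.000000, 0.000000) = (-0.000000, 0.000000)  (running Σ = (0.219119, -0.000000))
  m=4: (-0.245376, -0.348366) × (-0.000000, -0.000000) = (-0.000000, 0.000000)  (running Σ = (0.219119, -0.000000))
Σ over m = (0.219119, -0.000000); ×(4π/9) → (0.305948, -0.000000). Real part: 0.305948

0.305948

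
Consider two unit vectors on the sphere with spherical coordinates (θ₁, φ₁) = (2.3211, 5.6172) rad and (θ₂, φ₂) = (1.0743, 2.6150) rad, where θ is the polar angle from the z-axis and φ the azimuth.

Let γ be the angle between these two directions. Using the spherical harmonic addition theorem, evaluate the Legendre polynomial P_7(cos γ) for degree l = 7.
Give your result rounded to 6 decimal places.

Term-by-term m-sum for l=7 (normalisation 4π/15 = 0.837758):
  m=-7: Y*=-0.00283 + 0.05596j  Y=0.17377 + 0.10524j  product -0.00638 + 0.00943j
  m=-6: Y*=0.12834 - 0.14738j  Y=-0.41173 - 0.00740j  product -0.05393 + 0.05973j
  m=-5: Y*=-0.38075 + 0.07257j  Y=0.32837 - 0.18309j  product -0.11174 + 0.09354j
  m=-4: Y*=0.38729 + 0.20047j  Y=0.00535 - 0.00902j  product 0.00388 - 0.00242j
  m=-3: Y*=-0.05787 - 0.12713j  Y=-0.00312 + 0.34691j  product 0.04428 - 0.01968j
  m=-2: Y*=0.07064 - 0.29014j  Y=-0.07404 - 0.13004j  product -0.04296 + 0.01230j
  m=-1: Y*=-0.22483 + 0.17666j  Y=-0.25046 - 0.14560j  product 0.08203 - 0.01151j
  m=+0: Y*=-0.22200 + 0.00000j  Y=0.18889 + 0.00000j  product -0.04194 + 0.00000j
  m=+1: Y*=0.22483 + 0.17666j  Y=0.25046 - 0.14560j  product 0.08203 + 0.01151j
  m=+2: Y*=0.07064 + 0.29014j  Y=-0.07404 + 0.13004j  product -0.04296 - 0.01230j
  m=+3: Y*=0.05787 - 0.12713j  Y=0.00312 + 0.34691j  product 0.04428 + 0.01968j
  m=+4: Y*=0.38729 - 0.20047j  Y=0.00535 + 0.00902j  product 0.00388 + 0.00242j
  m=+5: Y*=0.38075 + 0.07257j  Y=-0.32837 - 0.18309j  product -0.11174 - 0.09354j
  m=+6: Y*=0.12834 + 0.14738j  Y=-0.41173 + 0.00740j  product -0.05393 - 0.05973j
  m=+7: Y*=0.00283 + 0.05596j  Y=-0.17377 + 0.10524j  product -0.00638 - 0.00943j
Σ over m = -0.21158 + 0.00000j; ×(4π/15) → -0.17725 + 0.00000j. Real part: -0.177252

-0.177252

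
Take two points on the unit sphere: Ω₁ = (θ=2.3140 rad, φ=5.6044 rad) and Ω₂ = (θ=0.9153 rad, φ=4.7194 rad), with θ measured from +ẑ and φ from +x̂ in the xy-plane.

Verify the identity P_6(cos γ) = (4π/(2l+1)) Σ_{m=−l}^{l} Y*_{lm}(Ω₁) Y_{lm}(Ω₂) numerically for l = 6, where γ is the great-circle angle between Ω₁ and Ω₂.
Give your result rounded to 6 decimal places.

-0.300544

Addition theorem: P_6(cos γ) = (4π/13) Σ_m Y*_{lm}(Ω₁) Y_{lm}(Ω₂), m = −6…6:
  term(m=-6) = 0.00519 - 0.00763j   from Y*(Ω₁)=-0.04595 + 0.06176j, Y(Ω₂)=-0.11980 + 0.00504j
  term(m=-5) = 0.02218 + 0.07505j   from Y*(Ω₁)=0.23730 - 0.06118j, Y(Ω₂)=0.01119 + 0.31917j
  term(m=-4) = -0.16971 - 0.07143j   from Y*(Ω₁)=-0.38537 - 0.17509j, Y(Ω₂)=0.43483 - 0.01220j
  term(m=-3) = 0.06811 - 0.03603j   from Y*(Ω₁)=0.16085 + 0.32016j, Y(Ω₂)=-0.00452 - 0.21499j
  term(m=-2) = -0.00262 + 0.01298j   from Y*(Ω₁)=-0.01209 + 0.05584j, Y(Ω₂)=0.23173 - 0.00325j
  term(m=-1) = -0.07483 - 0.09145j   from Y*(Ω₁)=0.29041 - 0.23426j, Y(Ω₂)=-0.00222 - 0.31670j
  term(m=+0) = -0.00756 + 0.00000j   from Y*(Ω₁)=-0.05006 + 0.00000j, Y(Ω₂)=0.15101 + 0.00000j
  term(m=+1) = -0.07483 + 0.09145j   from Y*(Ω₁)=-0.29041 - 0.23426j, Y(Ω₂)=0.00222 - 0.31670j
  term(m=+2) = -0.00262 - 0.01298j   from Y*(Ω₁)=-0.01209 - 0.05584j, Y(Ω₂)=0.23173 + 0.00325j
  term(m=+3) = 0.06811 + 0.03603j   from Y*(Ω₁)=-0.16085 + 0.32016j, Y(Ω₂)=0.00452 - 0.21499j
  term(m=+4) = -0.16971 + 0.07143j   from Y*(Ω₁)=-0.38537 + 0.17509j, Y(Ω₂)=0.43483 + 0.01220j
  term(m=+5) = 0.02218 - 0.07505j   from Y*(Ω₁)=-0.23730 - 0.06118j, Y(Ω₂)=-0.01119 + 0.31917j
  term(m=+6) = 0.00519 + 0.00763j   from Y*(Ω₁)=-0.04595 - 0.06176j, Y(Ω₂)=-0.11980 - 0.00504j
Σ over m = -0.31091 + 0.00000j; ×(4π/13) → -0.30054 + 0.00000j. Real part: -0.300544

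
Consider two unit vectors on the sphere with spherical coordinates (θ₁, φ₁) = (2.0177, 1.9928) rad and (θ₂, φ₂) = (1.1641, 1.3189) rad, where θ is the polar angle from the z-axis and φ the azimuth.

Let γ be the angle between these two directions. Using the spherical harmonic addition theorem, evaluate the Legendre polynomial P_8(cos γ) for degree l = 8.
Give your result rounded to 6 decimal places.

Expand P_8 via completeness: Σ_{m} conj(Y_{8,m}) at Ω₁ times Y_{8,m} at Ω₂ —
  m=-8: -0.21926 - 0.05237j × -0.11218 + 0.23560j = 0.03693 - 0.04578j  (running Σ = 0.03693 - 0.04578j)
  m=-7: -0.08058 - 0.42456j × -0.44126 - 0.08600j = -0.00095 + 0.19427j  (running Σ = 0.03598 + 0.14849j)
  m=-6: 0.29904 - 0.20881j × -0.01807 - 0.30383j = -0.06885 - 0.08708j  (running Σ = -0.03287 + 0.06141j)
  m=-5: -0.03568 - 0.02135j × -0.13062 + 0.04203j = 0.00556 + 0.00129j  (running Σ = -0.02731 + 0.06270j)
  m=-4: 0.04157 - 0.35298j × -0.18980 - 0.30059j = -0.11399 + 0.05450j  (running Σ = -0.14130 + 0.11720j)
  m=-3: 0.13089 - 0.04118j × 0.02084 - 0.02212j = 0.00182 - 0.00375j  (running Σ = -0.13948 + 0.11344j)
  m=-2: -0.19290 - 0.21695j × -0.28837 - 0.15896j = 0.02114 + 0.09323j  (running Σ = -0.11834 + 0.20667j)
  m=-1: 0.08182 - 0.18223j × 0.02426 - 0.09425j = -0.01519 - 0.01213j  (running Σ = -0.13353 + 0.19454j)
  m=0: -0.26369 + 0.00000j × -0.31480 + 0.00000j = 0.08301 + 0.00000j  (running Σ = -0.05052 + 0.19454j)
  m=1: -0.08182 - 0.18223j × -0.02426 - 0.09425j = -0.01519 + 0.01213j  (running Σ = -0.06571 + 0.20667j)
  m=2: -0.19290 + 0.21695j × -0.28837 + 0.15896j = 0.02114 - 0.09323j  (running Σ = -0.04457 + 0.11344j)
  m=3: -0.13089 - 0.04118j × -0.02084 - 0.02212j = 0.00182 + 0.00375j  (running Σ = -0.04275 + 0.11720j)
  m=4: 0.04157 + 0.35298j × -0.18980 + 0.30059j = -0.11399 - 0.05450j  (running Σ = -0.15674 + 0.06270j)
  m=5: 0.03568 - 0.02135j × 0.13062 + 0.04203j = 0.00556 - 0.00129j  (running Σ = -0.15119 + 0.06141j)
  m=6: 0.29904 + 0.20881j × -0.01807 + 0.30383j = -0.06885 + 0.08708j  (running Σ = -0.22003 + 0.14849j)
  m=7: 0.08058 - 0.42456j × 0.44126 - 0.08600j = -0.00095 - 0.19427j  (running Σ = -0.22099 - 0.04578j)
  m=8: -0.21926 + 0.05237j × -0.11218 - 0.23560j = 0.03693 + 0.04578j  (running Σ = -0.18405 + 0.00000j)
Accumulated sum -0.18405 + 0.00000j; after 4π/(2l+1) scaling, -0.13605 + 0.00000j ⇒ P_8 = -0.136051

-0.136051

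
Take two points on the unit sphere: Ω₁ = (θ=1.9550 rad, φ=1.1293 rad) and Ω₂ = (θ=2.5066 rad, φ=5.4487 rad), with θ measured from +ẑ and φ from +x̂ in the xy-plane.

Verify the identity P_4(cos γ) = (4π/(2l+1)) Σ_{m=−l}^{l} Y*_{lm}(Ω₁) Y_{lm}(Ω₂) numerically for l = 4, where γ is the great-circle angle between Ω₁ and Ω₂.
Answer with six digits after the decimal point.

Term-by-term m-sum for l=4 (normalisation 4π/9 = 1.396263):
  m=-4: -0.06341 - 0.32072j × -0.05373 - 0.01069j = -0.00002 + 0.01791j  (running Σ = -0.00002 + 0.01791j)
  m=-3: 0.36256 + 0.09115j × 0.16893 - 0.12528j = 0.07267 - 0.03003j  (running Σ = 0.07265 - 0.01211j)
  m=-2: 0.00302 - 0.00368j × -0.04081 + 0.41431j = 0.00140 + 0.00140j  (running Σ = 0.07405 - 0.01071j)
  m=-1: 0.14165 + 0.29973j × -0.23320 - 0.25729j = 0.04408 - 0.10634j  (running Σ = 0.11813 - 0.11705j)
  m=0: -0.05542 + 0.00000j × -0.18418 + 0.00000j = 0.01021 + 0.00000j  (running Σ = 0.12834 - 0.11705j)
  m=1: -0.14165 + 0.29973j × 0.23320 - 0.25729j = 0.04408 + 0.10634j  (running Σ = 0.17242 - 0.01071j)
  m=2: 0.00302 + 0.00368j × -0.04081 - 0.41431j = 0.00140 - 0.00140j  (running Σ = 0.17382 - 0.01211j)
  m=3: -0.36256 + 0.09115j × -0.16893 - 0.12528j = 0.07267 + 0.03003j  (running Σ = 0.24649 + 0.01791j)
  m=4: -0.06341 + 0.32072j × -0.05373 + 0.01069j = -0.00002 - 0.01791j  (running Σ = 0.24647 + 0.00000j)
Accumulated sum 0.24647 + 0.00000j; after 4π/(2l+1) scaling, 0.34414 + 0.00000j ⇒ P_4 = 0.344136

0.344136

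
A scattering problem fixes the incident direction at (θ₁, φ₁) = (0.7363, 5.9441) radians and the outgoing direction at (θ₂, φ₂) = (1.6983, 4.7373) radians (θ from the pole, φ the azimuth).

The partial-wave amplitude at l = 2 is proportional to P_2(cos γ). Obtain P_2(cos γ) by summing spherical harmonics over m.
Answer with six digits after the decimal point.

Addition theorem: P_2(cos γ) = (4π/5) Σ_m Y*_{lm}(Ω₁) Y_{lm}(Ω₂), m = −2…2:
  m=-2: (0.135655, -0.109289) × (-0.379557, 0.018926) = (-0.049420, 0.044049)  (running Σ = (-0.049420, 0.044049))
  m=-1: (0.362525, -0.127865) × (-0.002427, -0.097408) = (-0.013335, -0.035003)  (running Σ = (-0.062755, 0.009046))
  m=0: (0.204077, -0.000000) × (-0.300093, 0.000000) = (-0.061242, 0.000000)  (running Σ = (-0.123997, 0.009046))
  m=1: (-0.362525, -0.127865) × (0.002427, -0.097408) = (-0.013335, 0.035003)  (running Σ = (-0.137332, 0.044049))
  m=2: (0.135655, 0.109289) × (-0.379557, -0.018926) = (-0.049420, -0.044049)  (running Σ = (-0.186753, 0.000000))
Total Σ_m = (-0.186753, 0.000000). Multiply by 2.513274: (-0.469361, 0.000000). P_2(cos γ) = -0.469361

-0.469361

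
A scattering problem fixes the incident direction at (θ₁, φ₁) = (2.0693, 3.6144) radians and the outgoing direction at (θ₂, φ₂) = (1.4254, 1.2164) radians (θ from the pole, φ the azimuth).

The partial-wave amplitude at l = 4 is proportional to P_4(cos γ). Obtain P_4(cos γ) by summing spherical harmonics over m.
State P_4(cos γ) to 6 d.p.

-0.404622

Expand P_4 via completeness: Σ_{m} conj(Y_{4,m}) at Ω₁ times Y_{4,m} at Ω₂ —
  [-4]  conj(Y_{4,-4})(Ω₁) = -0.08295 + 0.24993j ; Y_{4,-4}(Ω₂) = 0.06473 + 0.41918j ; Δ = -0.11014 - 0.01859j
  [-3]  conj(Y_{4,-3})(Ω₁) = 0.06154 + 0.40076j ; Y_{4,-3}(Ω₂) = -0.15352 + 0.08539j ; Δ = -0.04367 - 0.05627j
  [-2]  conj(Y_{4,-2})(Ω₁) = 0.09064 + 0.12558j ; Y_{4,-2}(Ω₂) = 0.21209 + 0.18185j ; Δ = -0.00361 + 0.04312j
  [-1]  conj(Y_{4,-1})(Ω₁) = -0.24759 - 0.12664j ; Y_{4,-1}(Ω₂) = -0.06715 + 0.18147j ; Δ = 0.03961 - 0.03643j
  [+0]  conj(Y_{4,0})(Ω₁) = -0.21462 + 0.00000j ; Y_{4,0}(Ω₂) = 0.25237 + 0.00000j ; Δ = -0.05416 + 0.00000j
  [+1]  conj(Y_{4,1})(Ω₁) = 0.24759 - 0.12664j ; Y_{4,1}(Ω₂) = 0.06715 + 0.18147j ; Δ = 0.03961 + 0.03643j
  [+2]  conj(Y_{4,2})(Ω₁) = 0.09064 - 0.12558j ; Y_{4,2}(Ω₂) = 0.21209 - 0.18185j ; Δ = -0.00361 - 0.04312j
  [+3]  conj(Y_{4,3})(Ω₁) = -0.06154 + 0.40076j ; Y_{4,3}(Ω₂) = 0.15352 + 0.08539j ; Δ = -0.04367 + 0.05627j
  [+4]  conj(Y_{4,4})(Ω₁) = -0.08295 - 0.24993j ; Y_{4,4}(Ω₂) = 0.06473 - 0.41918j ; Δ = -0.11014 + 0.01859j
Σ over m = -0.28979 + 0.00000j; ×(4π/9) → -0.40462 + 0.00000j. Real part: -0.404622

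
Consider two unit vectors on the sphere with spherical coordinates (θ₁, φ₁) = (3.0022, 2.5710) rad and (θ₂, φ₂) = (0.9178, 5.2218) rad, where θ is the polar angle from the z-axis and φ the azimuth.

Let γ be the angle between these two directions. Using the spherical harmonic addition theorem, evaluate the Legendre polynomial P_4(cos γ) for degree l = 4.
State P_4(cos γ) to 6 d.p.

-0.412801

Summing Y*_{l m}(θ₁,φ₁)·Y_{l m}(θ₂,φ₂) over m ∈ [−4, 4]; prefactor 4π/(2·4+1) = 1.396263:
  [-4]  conj(Y_{4,-4})(Ω₁) = -0.00011 - 0.00012j ; Y_{4,-4}(Ω₂) = -0.07927 - 0.15727j ; Δ = -0.00001 + 0.00003j
  [-3]  conj(Y_{4,-3})(Ω₁) = -0.00047 - 0.00329j ; Y_{4,-3}(Ω₂) = -0.38071 - 0.01621j ; Δ = 0.00012 + 0.00126j
  [-2]  conj(Y_{4,-2})(Ω₁) = 0.01578 - 0.03443j ; Y_{4,-2}(Ω₂) = -0.17529 + 0.28464j ; Δ = 0.00704 + 0.01053j
  [-1]  conj(Y_{4,-1})(Ω₁) = 0.21172 - 0.13589j ; Y_{4,-1}(Ω₂) = -0.04632 - 0.08292j ; Δ = -0.02107 - 0.01126j
  [+0]  conj(Y_{4,0})(Ω₁) = 0.76598 + 0.00000j ; Y_{4,0}(Ω₂) = -0.34962 + 0.00000j ; Δ = -0.26780 + 0.00000j
  [+1]  conj(Y_{4,1})(Ω₁) = -0.21172 - 0.13589j ; Y_{4,1}(Ω₂) = 0.04632 - 0.08292j ; Δ = -0.02107 + 0.01126j
  [+2]  conj(Y_{4,2})(Ω₁) = 0.01578 + 0.03443j ; Y_{4,2}(Ω₂) = -0.17529 - 0.28464j ; Δ = 0.00704 - 0.01053j
  [+3]  conj(Y_{4,3})(Ω₁) = 0.00047 - 0.00329j ; Y_{4,3}(Ω₂) = 0.38071 - 0.01621j ; Δ = 0.00012 - 0.00126j
  [+4]  conj(Y_{4,4})(Ω₁) = -0.00011 + 0.00012j ; Y_{4,4}(Ω₂) = -0.07927 + 0.15727j ; Δ = -0.00001 - 0.00003j
Accumulated sum -0.29565 - 0.00000j; after 4π/(2l+1) scaling, -0.41280 - 0.00000j ⇒ P_4 = -0.412801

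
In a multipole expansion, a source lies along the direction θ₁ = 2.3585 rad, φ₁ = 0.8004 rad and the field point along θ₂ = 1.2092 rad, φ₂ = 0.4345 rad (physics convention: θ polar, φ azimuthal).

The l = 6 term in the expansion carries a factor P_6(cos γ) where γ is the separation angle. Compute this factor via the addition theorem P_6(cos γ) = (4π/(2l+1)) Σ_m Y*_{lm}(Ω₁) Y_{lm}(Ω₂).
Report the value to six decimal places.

0.247173

Addition theorem: P_6(cos γ) = (4π/13) Σ_m Y*_{lm}(Ω₁) Y_{lm}(Ω₂), m = −6…6:
  m=-6: +0.005353-0.059313i × -0.278330-0.164800i = -0.011265+0.015626i  (running Σ = -0.011265+0.015626i)
  m=-5: +0.135157+0.157122i × -0.239893-0.349371i = +0.022471-0.084912i  (running Σ = +0.011206-0.069286i)
  m=-4: -0.399207-0.023984i × -0.017118-0.101421i = +0.004401+0.040898i  (running Σ = +0.015607-0.028387i)
  m=-3: +0.302182-0.276137i × -0.080849+0.295232i = +0.057093+0.111539i  (running Σ = +0.072700+0.083152i)
  m=-2: -0.001385+0.046138i × -0.135361+0.160121i = -0.007200-0.006467i  (running Σ = +0.065500+0.076685i)
  m=-1: +0.250024+0.257641i × +0.217916-0.101130i = +0.080539+0.030859i  (running Σ = +0.146040+0.107544i)
  m=0: -0.156352-0.000000i × +0.232658+0.000000i = -0.036377-0.000000i  (running Σ = +0.109663+0.107544i)
  m=1: -0.250024+0.257641i × -0.217916-0.101130i = +0.080539-0.030859i  (running Σ = +0.190203+0.076685i)
  m=2: -0.001385-0.046138i × -0.135361-0.160121i = -0.007200+0.006467i  (running Σ = +0.183002+0.083152i)
  m=3: -0.302182-0.276137i × +0.080849+0.295232i = +0.057093-0.111539i  (running Σ = +0.240096-0.028387i)
  m=4: -0.399207+0.023984i × -0.017118+0.101421i = +0.004401-0.040898i  (running Σ = +0.244497-0.069286i)
  m=5: -0.135157+0.157122i × +0.239893-0.349371i = +0.022471+0.084912i  (running Σ = +0.266967+0.015626i)
  m=6: +0.005353+0.059313i × -0.278330+0.164800i = -0.011265-0.015626i  (running Σ = +0.255703-0.000000i)
Σ over m = +0.255703-0.000000i; ×(4π/13) → +0.247173-0.000000i. Real part: 0.247173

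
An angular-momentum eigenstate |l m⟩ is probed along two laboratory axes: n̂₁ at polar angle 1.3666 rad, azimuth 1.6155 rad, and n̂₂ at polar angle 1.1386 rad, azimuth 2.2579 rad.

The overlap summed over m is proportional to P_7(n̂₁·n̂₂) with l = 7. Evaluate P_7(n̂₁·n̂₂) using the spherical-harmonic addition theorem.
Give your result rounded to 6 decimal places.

Addition theorem: P_7(cos γ) = (4π/15) Σ_m Y*_{lm}(Ω₁) Y_{lm}(Ω₂), m = −7…7:
  term(m=-7) = -0.023507+0.107343i   from Y*(Ω₁)=+0.132895-0.410733i, Y(Ω₂)=-0.253341+0.024738i
  term(m=-6) = -0.111175+0.096103i   from Y*(Ω₁)=-0.322533-0.088646i, Y(Ω₂)=+0.244344-0.365119i
  term(m=-5) = +0.044504-0.003139i   from Y*(Ω₁)=+0.034084-0.149940i, Y(Ω₂)=+0.084059+0.277704i
  term(m=-4) = -0.042630-0.027445i   from Y*(Ω₁)=-0.331956-0.059999i, Y(Ω₂)=+0.138829+0.057583i
  term(m=-3) = +0.006621+0.017784i   from Y*(Ω₁)=+0.007332-0.054344i, Y(Ω₂)=-0.305259+0.163023i
  term(m=-2) = +0.000509-0.001733i   from Y*(Ω₁)=-0.324781-0.029115i, Y(Ω₂)=-0.001082+0.005432i
  term(m=-1) = -0.004286+0.003207i   from Y*(Ω₁)=+0.000715-0.015994i, Y(Ω₂)=-0.212104-0.258512i
  term(m=+0) = -0.011491-0.000000i   from Y*(Ω₁)=-0.321094-0.000000i, Y(Ω₂)=+0.035786+0.000000i
  term(m=+1) = -0.004286-0.003207i   from Y*(Ω₁)=-0.000715-0.015994i, Y(Ω₂)=+0.212104-0.258512i
  term(m=+2) = +0.000509+0.001733i   from Y*(Ω₁)=-0.324781+0.029115i, Y(Ω₂)=-0.001082-0.005432i
  term(m=+3) = +0.006621-0.017784i   from Y*(Ω₁)=-0.007332-0.054344i, Y(Ω₂)=+0.305259+0.163023i
  term(m=+4) = -0.042630+0.027445i   from Y*(Ω₁)=-0.331956+0.059999i, Y(Ω₂)=+0.138829-0.057583i
  term(m=+5) = +0.044504+0.003139i   from Y*(Ω₁)=-0.034084-0.149940i, Y(Ω₂)=-0.084059+0.277704i
  term(m=+6) = -0.111175-0.096103i   from Y*(Ω₁)=-0.322533+0.088646i, Y(Ω₂)=+0.244344+0.365119i
  term(m=+7) = -0.023507-0.107343i   from Y*(Ω₁)=-0.132895-0.410733i, Y(Ω₂)=+0.253341+0.024738i
Accumulated sum -0.271420-0.000000i; after 4π/(2l+1) scaling, -0.227384-0.000000i ⇒ P_7 = -0.227384

-0.227384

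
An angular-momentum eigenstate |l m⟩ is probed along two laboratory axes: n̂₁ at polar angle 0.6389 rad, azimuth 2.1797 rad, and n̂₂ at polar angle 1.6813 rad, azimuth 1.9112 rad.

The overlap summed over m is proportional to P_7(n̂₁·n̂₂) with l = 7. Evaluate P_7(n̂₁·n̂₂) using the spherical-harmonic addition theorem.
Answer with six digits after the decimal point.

0.187491

Addition theorem: P_7(cos γ) = (4π/15) Σ_m Y*_{lm}(Ω₁) Y_{lm}(Ω₂), m = −7…7:
  term(m=-7) = (-0.001951, 0.006119)   from Y*(Ω₁)=(-0.012072, 0.005832), Y(Ω₂)=(0.329618, -0.347659)
  term(m=-6) = (0.000540, -0.013420)   from Y*(Ω₁)=(0.058876, 0.033074), Y(Ω₂)=(-0.090364, -0.177180)
  term(m=-5) = (-0.013840, -0.059565)   from Y*(Ω₁)=(-0.019782, -0.203143), Y(Ω₂)=(0.297035, -0.039203)
  term(m=-4) = (0.042846, 0.079029)   from Y*(Ω₁)=(-0.304810, 0.259869), Y(Ω₂)=(0.046605, -0.219540)
  term(m=-3) = (0.077743, 0.080933)   from Y*(Ω₁)=(0.450536, 0.117884), Y(Ω₂)=(0.205490, 0.125870)
  term(m=-2) = (-0.031305, -0.018638)   from Y*(Ω₁)=(-0.054004, -0.146583), Y(Ω₂)=(0.181230, -0.146796)
  term(m=-1) = (0.070063, 0.019278)   from Y*(Ω₁)=(0.190839, -0.273687), Y(Ω₂)=(0.072714, 0.205296)
  term(m=+0) = (-0.064390, -0.000000)   from Y*(Ω₁)=(-0.273443, -0.000000), Y(Ω₂)=(0.235480, 0.000000)
  term(m=+1) = (0.070063, -0.019278)   from Y*(Ω₁)=(-0.190839, -0.273687), Y(Ω₂)=(-0.072714, 0.205296)
  term(m=+2) = (-0.031305, 0.018638)   from Y*(Ω₁)=(-0.054004, 0.146583), Y(Ω₂)=(0.181230, 0.146796)
  term(m=+3) = (0.077743, -0.080933)   from Y*(Ω₁)=(-0.450536, 0.117884), Y(Ω₂)=(-0.205490, 0.125870)
  term(m=+4) = (0.042846, -0.079029)   from Y*(Ω₁)=(-0.304810, -0.259869), Y(Ω₂)=(0.046605, 0.219540)
  term(m=+5) = (-0.013840, 0.059565)   from Y*(Ω₁)=(0.019782, -0.203143), Y(Ω₂)=(-0.297035, -0.039203)
  term(m=+6) = (0.000540, 0.013420)   from Y*(Ω₁)=(0.058876, -0.033074), Y(Ω₂)=(-0.090364, 0.177180)
  term(m=+7) = (-0.001951, -0.006119)   from Y*(Ω₁)=(0.012072, 0.005832), Y(Ω₂)=(-0.329618, -0.347659)
Accumulated sum (0.223801, 0.000000); after 4π/(2l+1) scaling, (0.187491, 0.000000) ⇒ P_7 = 0.187491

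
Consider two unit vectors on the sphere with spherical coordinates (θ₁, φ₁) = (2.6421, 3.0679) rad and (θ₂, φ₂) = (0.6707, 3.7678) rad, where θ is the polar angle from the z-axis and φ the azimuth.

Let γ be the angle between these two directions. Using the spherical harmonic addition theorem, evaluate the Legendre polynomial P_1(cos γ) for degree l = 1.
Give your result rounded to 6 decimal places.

-0.459962

Addition theorem: P_1(cos γ) = (4π/3) Σ_m Y*_{lm}(Ω₁) Y_{lm}(Ω₂), m = −1…1:
  [-1]  conj(Y_{1,-1})(Ω₁) = (-0.165036, 0.012184) ; Y_{1,-1}(Ω₂) = (-0.173992, 0.125852) ; Δ = (0.027181, -0.022890)
  [+0]  conj(Y_{1,0})(Ω₁) = (-0.428908, -0.000000) ; Y_{1,0}(Ω₂) = (0.382765, 0.000000) ; Δ = (-0.164171, -0.000000)
  [+1]  conj(Y_{1,1})(Ω₁) = (0.165036, 0.012184) ; Y_{1,1}(Ω₂) = (0.173992, 0.125852) ; Δ = (0.027181, 0.022890)
Total Σ_m = (-0.109808, 0.000000). Multiply by 4.188790: (-0.459962, 0.000000). P_1(cos γ) = -0.459962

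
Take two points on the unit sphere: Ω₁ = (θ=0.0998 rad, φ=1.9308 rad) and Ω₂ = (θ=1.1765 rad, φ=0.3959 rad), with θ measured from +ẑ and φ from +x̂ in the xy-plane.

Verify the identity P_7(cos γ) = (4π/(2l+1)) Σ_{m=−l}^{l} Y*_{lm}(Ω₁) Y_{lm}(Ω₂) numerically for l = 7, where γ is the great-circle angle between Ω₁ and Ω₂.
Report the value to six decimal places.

-0.050110

Summing Y*_{l m}(θ₁,φ₁)·Y_{l m}(θ₂,φ₂) over m ∈ [−7, 7]; prefactor 4π/(2·7+1) = 0.837758:
  [-7]  conj(Y_{7,-7})(Ω₁) = +0.000000+0.000000i ; Y_{7,-7}(Ω₂) = -0.266572-0.103483i ; Δ = -0.000000-0.000000i
  [-6]  conj(Y_{7,-6})(Ω₁) = +0.000001-0.000002i ; Y_{7,-6}(Ω₂) = -0.320783-0.308692i ; Δ = -0.000001+0.000000i
  [-5]  conj(Y_{7,-5})(Ω₁) = -0.000042-0.000010i ; Y_{7,-5}(Ω₂) = -0.089857-0.207479i ; Δ = +0.000002+0.000010i
  [-4]  conj(Y_{7,-4})(Ω₁) = +0.000093+0.000704i ; Y_{7,-4}(Ω₂) = +0.002836+0.221523i ; Δ = -0.000156+0.000023i
  [-3]  conj(Y_{7,-3})(Ω₁) = +0.007511-0.004014i ; Y_{7,-3}(Ω₂) = -0.118003+0.292806i ; Δ = +0.000289+0.002673i
  [-2]  conj(Y_{7,-2})(Ω₁) = -0.053756-0.047148i ; Y_{7,-2}(Ω₂) = +0.067703-0.068576i ; Δ = -0.006873+0.000494i
  [-1]  conj(Y_{7,-1})(Ω₁) = -0.134042+0.356110i ; Y_{7,-1}(Ω₂) = +0.300413-0.125563i ; Δ = +0.004446+0.123811i
  [+0]  conj(Y_{7,0})(Ω₁) = +0.945372-0.000000i ; Y_{7,0}(Ω₂) = -0.058422+0.000000i ; Δ = -0.055230+0.000000i
  [+1]  conj(Y_{7,1})(Ω₁) = +0.134042+0.356110i ; Y_{7,1}(Ω₂) = -0.300413-0.125563i ; Δ = +0.004446-0.123811i
  [+2]  conj(Y_{7,2})(Ω₁) = -0.053756+0.047148i ; Y_{7,2}(Ω₂) = +0.067703+0.068576i ; Δ = -0.006873-0.000494i
  [+3]  conj(Y_{7,3})(Ω₁) = -0.007511-0.004014i ; Y_{7,3}(Ω₂) = +0.118003+0.292806i ; Δ = +0.000289-0.002673i
  [+4]  conj(Y_{7,4})(Ω₁) = +0.000093-0.000704i ; Y_{7,4}(Ω₂) = +0.002836-0.221523i ; Δ = -0.000156-0.000023i
  [+5]  conj(Y_{7,5})(Ω₁) = +0.000042-0.000010i ; Y_{7,5}(Ω₂) = +0.089857-0.207479i ; Δ = +0.000002-0.000010i
  [+6]  conj(Y_{7,6})(Ω₁) = +0.000001+0.000002i ; Y_{7,6}(Ω₂) = -0.320783+0.308692i ; Δ = -0.000001-0.000000i
  [+7]  conj(Y_{7,7})(Ω₁) = -0.000000+0.000000i ; Y_{7,7}(Ω₂) = +0.266572-0.103483i ; Δ = -0.000000+0.000000i
Total Σ_m = -0.059815+0.000000i. Multiply by 0.837758: -0.050110+0.000000i. P_7(cos γ) = -0.050110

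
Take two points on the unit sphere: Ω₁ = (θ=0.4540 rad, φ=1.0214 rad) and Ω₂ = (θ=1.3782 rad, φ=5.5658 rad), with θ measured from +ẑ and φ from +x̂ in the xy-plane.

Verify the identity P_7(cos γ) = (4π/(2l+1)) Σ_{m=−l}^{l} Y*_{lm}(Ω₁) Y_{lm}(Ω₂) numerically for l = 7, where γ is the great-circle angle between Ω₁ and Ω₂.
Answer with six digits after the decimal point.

Expand P_7 via completeness: Σ_{m} conj(Y_{7,m}) at Ω₁ times Y_{7,m} at Ω₂ —
  term(m=-7) = 0.00063 - 0.00026j   from Y*(Ω₁)=0.00101 + 0.00119j, Y(Ω₂)=0.13357 - 0.41798j
  term(m=-6) = -0.00204 - 0.00324j   from Y*(Ω₁)=0.01182 - 0.00184j, Y(Ω₂)=-0.12706 - 0.29389j
  term(m=-5) = 0.00737 - 0.00661j   from Y*(Ω₁)=0.02174 - 0.05221j, Y(Ω₂)=0.15797 + 0.07540j
  term(m=-4) = -0.04711 - 0.03747j   from Y*(Ω₁)=-0.10732 - 0.14820j, Y(Ω₂)=0.31690 - 0.08840j
  term(m=-3) = 0.01568 - 0.02843j   from Y*(Ω₁)=-0.39986 + 0.03101j, Y(Ω₂)=-0.04446 + 0.06766j
  term(m=-2) = -0.15983 - 0.05581j   from Y*(Ω₁)=-0.23903 + 0.46823j, Y(Ω₂)=0.04367 + 0.31905j
  term(m=-1) = 0.00147 - 0.00864j   from Y*(Ω₁)=0.10468 + 0.17098j, Y(Ω₂)=-0.03294 - 0.02874j
  term(m=+0) = 0.12945 + 0.00000j   from Y*(Ω₁)=-0.40644 + 0.00000j, Y(Ω₂)=-0.31850 + 0.00000j
  term(m=+1) = 0.00147 + 0.00864j   from Y*(Ω₁)=-0.10468 + 0.17098j, Y(Ω₂)=0.03294 - 0.02874j
  term(m=+2) = -0.15983 + 0.05581j   from Y*(Ω₁)=-0.23903 - 0.46823j, Y(Ω₂)=0.04367 - 0.31905j
  term(m=+3) = 0.01568 + 0.02843j   from Y*(Ω₁)=0.39986 + 0.03101j, Y(Ω₂)=0.04446 + 0.06766j
  term(m=+4) = -0.04711 + 0.03747j   from Y*(Ω₁)=-0.10732 + 0.14820j, Y(Ω₂)=0.31690 + 0.08840j
  term(m=+5) = 0.00737 + 0.00661j   from Y*(Ω₁)=-0.02174 - 0.05221j, Y(Ω₂)=-0.15797 + 0.07540j
  term(m=+6) = -0.00204 + 0.00324j   from Y*(Ω₁)=0.01182 + 0.00184j, Y(Ω₂)=-0.12706 + 0.29389j
  term(m=+7) = 0.00063 + 0.00026j   from Y*(Ω₁)=-0.00101 + 0.00119j, Y(Ω₂)=-0.13357 - 0.41798j
Σ over m = -0.23822 - 0.00000j; ×(4π/15) → -0.19957 - 0.00000j. Real part: -0.199568

-0.199568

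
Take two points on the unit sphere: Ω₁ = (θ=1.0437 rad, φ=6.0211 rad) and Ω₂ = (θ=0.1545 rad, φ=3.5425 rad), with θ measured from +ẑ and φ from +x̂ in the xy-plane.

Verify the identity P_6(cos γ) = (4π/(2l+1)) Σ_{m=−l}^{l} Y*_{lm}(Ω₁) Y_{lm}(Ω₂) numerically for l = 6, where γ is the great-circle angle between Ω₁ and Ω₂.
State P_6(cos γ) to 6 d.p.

Term-by-term m-sum for l=6 (normalisation 4π/13 = 0.966644):
  m=-6: Y*=-0.000345-0.201337i  Y=-0.000005-0.000004i  product -0.000001+0.000001i
  m=-5: Y*=+0.104503-0.392251i  Y=+0.000060+0.000129i  product +0.000057-0.000010i
  m=-4: Y*=+0.177156-0.307656i  Y=-0.000064-0.001948i  product -0.000611-0.000325i
  m=-3: Y*=-0.032373+0.032428i  Y=-0.006532+0.016937i  product -0.000338-0.000760i
  m=-2: Y*=-0.303661+0.175550i  Y=+0.079818-0.082483i  product -0.009758+0.039059i
  m=-1: Y*=-0.082719+0.022190i  Y=-0.413299+0.175182i  product +0.030300-0.023662i
  m=+0: Y*=+0.326917-0.000000i  Y=+0.777484+0.000000i  product +0.254173+0.000000i
  m=+1: Y*=+0.082719+0.022190i  Y=+0.413299+0.175182i  product +0.030300+0.023662i
  m=+2: Y*=-0.303661-0.175550i  Y=+0.079818+0.082483i  product -0.009758-0.039059i
  m=+3: Y*=+0.032373+0.032428i  Y=+0.006532+0.016937i  product -0.000338+0.000760i
  m=+4: Y*=+0.177156+0.307656i  Y=-0.000064+0.001948i  product -0.000611+0.000325i
  m=+5: Y*=-0.104503-0.392251i  Y=-0.000060+0.000129i  product +0.000057+0.000010i
  m=+6: Y*=-0.000345+0.201337i  Y=-0.000005+0.000004i  product -0.000001-0.000001i
Accumulated sum +0.293473-0.000000i; after 4π/(2l+1) scaling, +0.283684-0.000000i ⇒ P_6 = 0.283684

0.283684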